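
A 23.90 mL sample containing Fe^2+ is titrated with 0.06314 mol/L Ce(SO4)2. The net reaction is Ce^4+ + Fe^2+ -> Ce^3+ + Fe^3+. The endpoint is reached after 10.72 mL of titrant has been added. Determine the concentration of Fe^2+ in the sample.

n(Ce(SO4)2) = 0.06314 x 0.01072 = 0.0006769 mol.
From the balanced equation, 1 mol Ce(SO4)2 reacts with 1 mol Fe^2+, so n(Fe^2+) = 0.0006769 x 1/1 = 0.0006769 mol.
[Fe^2+] = 0.0006769 / 0.02390 L = 0.0283 M.

0.0283 M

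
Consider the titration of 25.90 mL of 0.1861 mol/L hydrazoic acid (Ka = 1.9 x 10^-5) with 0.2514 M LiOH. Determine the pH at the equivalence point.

n(HN3) = 0.1861 x 0.02590 = 0.004820 mol; V(LiOH) at equivalence = 0.004820/0.2514 = 0.01917 L.
At equivalence all the acid is converted to N3-; total volume = 0.02590 + 0.01917 = 0.04507 L, so [N3-] = 0.004820/0.04507 = 0.1069 M.
Kb = Kw/Ka = 1.0e-14 / 1.9 x 10^-5 = 5.26e-10.
[OH^-] = sqrt(Kb x [N3-]) = sqrt(5.26e-10 x 0.1069) = 7.50e-6 M.
pOH = 5.12, so pH = 14.00 - 5.12 = 8.88.

8.88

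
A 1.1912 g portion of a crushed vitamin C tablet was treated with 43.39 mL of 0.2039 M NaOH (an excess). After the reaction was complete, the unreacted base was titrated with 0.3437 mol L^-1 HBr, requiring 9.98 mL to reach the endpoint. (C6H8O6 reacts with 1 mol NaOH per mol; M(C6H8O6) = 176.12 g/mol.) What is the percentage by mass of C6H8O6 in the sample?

80.1%

Total n(NaOH) added = 0.2039 x 0.04339 = 0.008847 mol.
n(HBr) used = 0.3437 x 0.009980 = 0.003430 mol, which equals the excess n(NaOH).
So n(NaOH) consumed by the sample = 0.008847 - 0.003430 = 0.005417 mol.
n(C6H8O6) = 0.005417 / 1 = 0.005417 mol.
mass C6H8O6 = 0.005417 x 176.12 = 0.9541 g, so %C6H8O6 = 0.9541/1.1912 x 100 = 80.1%.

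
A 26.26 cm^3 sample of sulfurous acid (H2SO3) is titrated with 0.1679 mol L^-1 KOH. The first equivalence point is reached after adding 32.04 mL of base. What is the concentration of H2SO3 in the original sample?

n(KOH) = 0.1679 x 0.03204 = 0.005380 mol.
At the first equivalence point, 1 mol OH^- react per mol H2SO3, so n(H2SO3) = 0.005380 / 1 = 0.005380 mol.
[H2SO3] = 0.005380 / 0.02626 L = 0.205 M.

0.205 M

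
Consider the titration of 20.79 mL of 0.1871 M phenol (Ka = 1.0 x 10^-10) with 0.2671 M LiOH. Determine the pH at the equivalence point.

11.52

n(C6H5OH) = 0.1871 x 0.02079 = 0.003890 mol; V(LiOH) at equivalence = 0.003890/0.2671 = 0.01456 L.
At equivalence all the acid is converted to C6H5O-; total volume = 0.02079 + 0.01456 = 0.03535 L, so [C6H5O-] = 0.003890/0.03535 = 0.1100 M.
Kb = Kw/Ka = 1.0e-14 / 1.0 x 10^-10 = 0.000100.
[OH^-] = sqrt(Kb x [C6H5O-]) = sqrt(0.000100 x 0.1100) = 0.00332 M.
pOH = 2.48, so pH = 14.00 - 2.48 = 11.52.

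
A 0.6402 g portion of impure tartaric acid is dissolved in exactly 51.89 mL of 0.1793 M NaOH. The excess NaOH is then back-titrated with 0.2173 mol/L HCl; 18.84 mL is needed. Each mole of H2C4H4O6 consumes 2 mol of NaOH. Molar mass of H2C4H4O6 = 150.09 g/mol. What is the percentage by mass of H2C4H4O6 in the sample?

Total n(NaOH) added = 0.1793 x 0.05189 = 0.009304 mol.
n(HCl) used = 0.2173 x 0.01884 = 0.004094 mol, which equals the excess n(NaOH).
So n(NaOH) consumed by the sample = 0.009304 - 0.004094 = 0.005210 mol.
n(H2C4H4O6) = 0.005210 / 2 = 0.002605 mol.
mass H2C4H4O6 = 0.002605 x 150.09 = 0.3910 g, so %H2C4H4O6 = 0.3910/0.6402 x 100 = 61.1%.

61.1%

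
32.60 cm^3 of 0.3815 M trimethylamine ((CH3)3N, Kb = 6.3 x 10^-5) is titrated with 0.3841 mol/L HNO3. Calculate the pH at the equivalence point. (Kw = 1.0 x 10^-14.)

5.26

n((CH3)3N) = 0.3815 x 0.03260 = 0.01244 mol; V(HNO3) at equivalence = 0.01244/0.3841 = 0.03238 L.
At equivalence the base is fully converted to (CH3)3NH+; total volume = 0.06498 L, so [(CH3)3NH+] = 0.01244/0.06498 = 0.1914 M.
Ka((CH3)3NH+) = Kw/Kb = 1.0e-14 / 6.3 x 10^-5 = 1.59e-10.
[H^+] = sqrt(Ka x [(CH3)3NH+]) = sqrt(1.59e-10 x 0.1914) = 5.51e-6 M.
pH = -log(5.51e-6) = 5.26.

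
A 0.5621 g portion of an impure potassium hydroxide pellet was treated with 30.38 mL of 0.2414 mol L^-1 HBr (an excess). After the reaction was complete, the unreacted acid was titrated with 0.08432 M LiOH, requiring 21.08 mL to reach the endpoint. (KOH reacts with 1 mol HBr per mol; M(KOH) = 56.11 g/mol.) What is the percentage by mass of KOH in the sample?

55.5%

Total n(HBr) added = 0.2414 x 0.03038 = 0.007334 mol.
n(LiOH) used = 0.08432 x 0.02108 = 0.001777 mol, which equals the excess n(HBr).
So n(HBr) consumed by the sample = 0.007334 - 0.001777 = 0.005556 mol.
n(KOH) = 0.005556 / 1 = 0.005556 mol.
mass KOH = 0.005556 x 56.11 = 0.3118 g, so %KOH = 0.3118/0.5621 x 100 = 55.5%.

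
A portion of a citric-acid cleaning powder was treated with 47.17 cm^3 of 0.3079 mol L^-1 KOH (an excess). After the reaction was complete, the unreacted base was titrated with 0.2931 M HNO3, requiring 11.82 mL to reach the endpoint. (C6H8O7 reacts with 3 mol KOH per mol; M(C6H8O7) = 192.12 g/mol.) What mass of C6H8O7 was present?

0.708 g

Total n(KOH) added = 0.3079 x 0.04717 = 0.01452 mol.
n(HNO3) used = 0.2931 x 0.01182 = 0.003464 mol, which equals the excess n(KOH).
So n(KOH) consumed by the sample = 0.01452 - 0.003464 = 0.01106 mol.
n(C6H8O7) = 0.01106 / 3 = 0.003686 mol.
mass = 0.003686 mol x 192.12 g/mol = 0.708 g.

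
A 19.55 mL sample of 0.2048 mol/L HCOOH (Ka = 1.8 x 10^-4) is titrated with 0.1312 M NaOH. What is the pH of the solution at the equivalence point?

8.32

n(HCOOH) = 0.2048 x 0.01955 = 0.004004 mol; V(NaOH) at equivalence = 0.004004/0.1312 = 0.03052 L.
At equivalence all the acid is converted to HCOO-; total volume = 0.01955 + 0.03052 = 0.05007 L, so [HCOO-] = 0.004004/0.05007 = 0.07997 M.
Kb = Kw/Ka = 1.0e-14 / 1.8 x 10^-4 = 5.56e-11.
[OH^-] = sqrt(Kb x [HCOO-]) = sqrt(5.56e-11 x 0.07997) = 2.11e-6 M.
pOH = 5.68, so pH = 14.00 - 5.68 = 8.32.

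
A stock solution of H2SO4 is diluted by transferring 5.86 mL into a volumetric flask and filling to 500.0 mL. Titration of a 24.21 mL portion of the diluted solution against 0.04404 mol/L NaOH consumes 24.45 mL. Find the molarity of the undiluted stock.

n(NaOH) = 0.04404 x 0.02445 = 0.001077 mol.
n(H2SO4) in the aliquot = 0.001077 x 1/2 = 0.0005384 mol.
[diluted H2SO4] = 0.0005384 / 0.02421 = 0.02224 M.
Dilution factor = 500.0/5.860 = 85.32, so [stock] = 0.02224 x 85.32 = 1.90 M.

1.90 M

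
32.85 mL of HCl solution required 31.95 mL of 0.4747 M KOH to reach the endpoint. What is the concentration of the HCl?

n(KOH) delivered = 0.4747 x 0.03195 = 0.01517 mol.
For a 1:1 reaction, n(HCl) = 0.01517 mol.
[HCl] = 0.01517 mol / 0.03285 L = 0.462 M.

0.462 M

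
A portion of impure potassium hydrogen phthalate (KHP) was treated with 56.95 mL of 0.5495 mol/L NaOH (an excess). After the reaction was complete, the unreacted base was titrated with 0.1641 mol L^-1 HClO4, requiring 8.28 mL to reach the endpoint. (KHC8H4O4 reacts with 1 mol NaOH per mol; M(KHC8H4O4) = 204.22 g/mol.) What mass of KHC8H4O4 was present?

6.11 g

Total n(NaOH) added = 0.5495 x 0.05695 = 0.03129 mol.
n(HClO4) used = 0.1641 x 0.008280 = 0.001359 mol, which equals the excess n(NaOH).
So n(NaOH) consumed by the sample = 0.03129 - 0.001359 = 0.02994 mol.
n(KHC8H4O4) = 0.02994 / 1 = 0.02994 mol.
mass = 0.02994 mol x 204.22 g/mol = 6.11 g.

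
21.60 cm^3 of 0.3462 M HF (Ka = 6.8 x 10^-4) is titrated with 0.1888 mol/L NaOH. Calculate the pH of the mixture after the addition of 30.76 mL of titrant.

3.71

Initial n(HF) = 0.3462 x 0.02160 = 0.007478 mol.
n(NaOH) added = 0.1888 x 0.03076 = 0.005807 mol, converting that many moles of HF to F-.
Remaining n(HF) = 0.001670 mol; n(F-) = 0.005807 mol.
By Henderson-Hasselbalch, pH = pKa + log([A^-]/[HA]) = 3.17 + log(0.005807/0.001670) = 3.17 + (+0.54) = 3.71.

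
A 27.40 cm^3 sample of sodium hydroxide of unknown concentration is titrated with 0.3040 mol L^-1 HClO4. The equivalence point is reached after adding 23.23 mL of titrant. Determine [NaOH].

0.258 M

n(HClO4) delivered = 0.3040 x 0.02323 = 0.007062 mol.
For a 1:1 reaction, n(NaOH) = 0.007062 mol.
[NaOH] = 0.007062 mol / 0.02740 L = 0.258 M.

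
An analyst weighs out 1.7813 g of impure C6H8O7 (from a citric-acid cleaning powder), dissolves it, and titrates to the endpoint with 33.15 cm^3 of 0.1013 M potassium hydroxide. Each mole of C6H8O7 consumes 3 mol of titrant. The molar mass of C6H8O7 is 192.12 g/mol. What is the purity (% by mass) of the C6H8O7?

n(KOH) = 0.1013 x 0.03315 = 0.003358 mol.
n(C6H8O7) = 0.003358 / 3 = 0.001119 mol.
mass of C6H8O7 = 0.001119 x 192.12 = 0.2151 g.
% purity = 0.2151 / 1.7813 x 100 = 12.1%.

12.1%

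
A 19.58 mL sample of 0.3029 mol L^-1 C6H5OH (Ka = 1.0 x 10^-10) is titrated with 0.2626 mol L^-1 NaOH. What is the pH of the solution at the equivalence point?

11.57

n(C6H5OH) = 0.3029 x 0.01958 = 0.005931 mol; V(NaOH) at equivalence = 0.005931/0.2626 = 0.02258 L.
At equivalence all the acid is converted to C6H5O-; total volume = 0.01958 + 0.02258 = 0.04216 L, so [C6H5O-] = 0.005931/0.04216 = 0.1407 M.
Kb = Kw/Ka = 1.0e-14 / 1.0 x 10^-10 = 0.000100.
[OH^-] = sqrt(Kb x [C6H5O-]) = sqrt(0.000100 x 0.1407) = 0.00375 M.
pOH = 2.43, so pH = 14.00 - 2.43 = 11.57.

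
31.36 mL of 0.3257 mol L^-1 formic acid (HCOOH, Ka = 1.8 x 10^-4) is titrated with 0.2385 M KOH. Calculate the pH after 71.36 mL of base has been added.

12.82

n(acid) = 0.3257 x 0.03136 = 0.01021 mol; n(KOH) added = 0.2385 x 0.07136 = 0.01702 mol.
Base is in excess by 0.01702 - 0.01021 = 0.006805 mol in a total volume of 0.1027 L.
[OH^-] = 0.006805/0.1027 = 0.06625 M, so pOH = 1.18 and pH = 14.00 - 1.18 = 12.82.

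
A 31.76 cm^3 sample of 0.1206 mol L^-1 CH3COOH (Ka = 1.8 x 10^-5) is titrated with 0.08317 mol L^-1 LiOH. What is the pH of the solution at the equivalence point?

8.72

n(CH3COOH) = 0.1206 x 0.03176 = 0.003830 mol; V(LiOH) at equivalence = 0.003830/0.08317 = 0.04605 L.
At equivalence all the acid is converted to CH3COO-; total volume = 0.03176 + 0.04605 = 0.07781 L, so [CH3COO-] = 0.003830/0.07781 = 0.04922 M.
Kb = Kw/Ka = 1.0e-14 / 1.8 x 10^-5 = 5.56e-10.
[OH^-] = sqrt(Kb x [CH3COO-]) = sqrt(5.56e-10 x 0.04922) = 5.23e-6 M.
pOH = 5.28, so pH = 14.00 - 5.28 = 8.72.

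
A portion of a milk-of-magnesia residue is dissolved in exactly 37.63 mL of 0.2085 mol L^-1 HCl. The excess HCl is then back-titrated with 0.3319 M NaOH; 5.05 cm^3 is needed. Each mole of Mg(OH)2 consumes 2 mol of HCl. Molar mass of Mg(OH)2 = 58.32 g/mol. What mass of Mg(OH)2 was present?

0.180 g

Total n(HCl) added = 0.2085 x 0.03763 = 0.007846 mol.
n(NaOH) used = 0.3319 x 0.005050 = 0.001676 mol, which equals the excess n(HCl).
So n(HCl) consumed by the sample = 0.007846 - 0.001676 = 0.006170 mol.
n(Mg(OH)2) = 0.006170 / 2 = 0.003085 mol.
mass = 0.003085 mol x 58.32 g/mol = 0.180 g.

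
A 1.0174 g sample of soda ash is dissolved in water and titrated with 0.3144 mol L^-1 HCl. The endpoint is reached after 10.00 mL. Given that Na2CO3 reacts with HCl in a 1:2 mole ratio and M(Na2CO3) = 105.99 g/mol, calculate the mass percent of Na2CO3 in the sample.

16.4%

n(HCl) = 0.3144 x 0.01000 = 0.003144 mol.
n(Na2CO3) = 0.003144 / 2 = 0.001572 mol.
mass of Na2CO3 = 0.001572 x 105.99 = 0.1666 g.
% purity = 0.1666 / 1.0174 x 100 = 16.4%.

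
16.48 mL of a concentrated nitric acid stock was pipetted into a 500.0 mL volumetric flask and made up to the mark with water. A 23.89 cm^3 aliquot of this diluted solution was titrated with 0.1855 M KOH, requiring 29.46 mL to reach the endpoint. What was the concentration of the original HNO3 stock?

6.94 M

n(KOH) = 0.1855 x 0.02946 = 0.005465 mol.
n(HNO3) in the aliquot = 0.005465 mol.
[diluted HNO3] = 0.005465 / 0.02389 = 0.2287 M.
Dilution factor = 500.0/16.48 = 30.34, so [stock] = 0.2287 x 30.34 = 6.94 M.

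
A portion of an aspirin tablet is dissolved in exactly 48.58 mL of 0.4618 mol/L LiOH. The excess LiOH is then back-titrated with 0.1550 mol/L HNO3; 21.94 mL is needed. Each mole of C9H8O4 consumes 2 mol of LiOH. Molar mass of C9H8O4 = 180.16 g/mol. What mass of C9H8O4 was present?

1.71 g

Total n(LiOH) added = 0.4618 x 0.04858 = 0.02243 mol.
n(HNO3) used = 0.1550 x 0.02194 = 0.003401 mol, which equals the excess n(LiOH).
So n(LiOH) consumed by the sample = 0.02243 - 0.003401 = 0.01903 mol.
n(C9H8O4) = 0.01903 / 2 = 0.009517 mol.
mass = 0.009517 mol x 180.16 g/mol = 1.71 g.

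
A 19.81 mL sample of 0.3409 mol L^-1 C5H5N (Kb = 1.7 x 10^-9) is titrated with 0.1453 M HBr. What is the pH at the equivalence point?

3.11

n(C5H5N) = 0.3409 x 0.01981 = 0.006753 mol; V(HBr) at equivalence = 0.006753/0.1453 = 0.04648 L.
At equivalence the base is fully converted to C5H5NH+; total volume = 0.06629 L, so [C5H5NH+] = 0.006753/0.06629 = 0.1019 M.
Ka(C5H5NH+) = Kw/Kb = 1.0e-14 / 1.7 x 10^-9 = 5.88e-6.
[H^+] = sqrt(Ka x [C5H5NH+]) = sqrt(5.88e-6 x 0.1019) = 0.000774 M.
pH = -log(0.000774) = 3.11.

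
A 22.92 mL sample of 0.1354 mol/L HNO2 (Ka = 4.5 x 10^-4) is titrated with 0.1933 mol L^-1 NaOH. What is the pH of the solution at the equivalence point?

8.12

n(HNO2) = 0.1354 x 0.02292 = 0.003103 mol; V(NaOH) at equivalence = 0.003103/0.1933 = 0.01605 L.
At equivalence all the acid is converted to NO2-; total volume = 0.02292 + 0.01605 = 0.03897 L, so [NO2-] = 0.003103/0.03897 = 0.07963 M.
Kb = Kw/Ka = 1.0e-14 / 4.5 x 10^-4 = 2.22e-11.
[OH^-] = sqrt(Kb x [NO2-]) = sqrt(2.22e-11 x 0.07963) = 1.33e-6 M.
pOH = 5.88, so pH = 14.00 - 5.88 = 8.12.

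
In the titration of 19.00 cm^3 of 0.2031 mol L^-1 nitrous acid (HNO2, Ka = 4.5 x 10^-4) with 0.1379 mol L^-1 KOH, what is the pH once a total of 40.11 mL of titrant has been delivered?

n(acid) = 0.2031 x 0.01900 = 0.003859 mol; n(KOH) added = 0.1379 x 0.04011 = 0.005531 mol.
Base is in excess by 0.005531 - 0.003859 = 0.001672 mol in a total volume of 0.05911 L.
[OH^-] = 0.001672/0.05911 = 0.02829 M, so pOH = 1.55 and pH = 14.00 - 1.55 = 12.45.

12.45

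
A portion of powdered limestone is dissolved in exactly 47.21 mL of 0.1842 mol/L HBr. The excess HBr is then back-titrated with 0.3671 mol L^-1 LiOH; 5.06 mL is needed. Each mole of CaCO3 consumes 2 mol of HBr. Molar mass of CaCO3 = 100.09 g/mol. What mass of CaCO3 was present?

Total n(HBr) added = 0.1842 x 0.04721 = 0.008696 mol.
n(LiOH) used = 0.3671 x 0.005060 = 0.001858 mol, which equals the excess n(HBr).
So n(HBr) consumed by the sample = 0.008696 - 0.001858 = 0.006839 mol.
n(CaCO3) = 0.006839 / 2 = 0.003419 mol.
mass = 0.003419 mol x 100.09 g/mol = 0.342 g.

0.342 g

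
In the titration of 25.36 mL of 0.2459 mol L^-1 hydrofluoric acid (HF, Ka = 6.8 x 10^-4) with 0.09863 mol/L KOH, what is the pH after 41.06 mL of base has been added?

Initial n(HF) = 0.2459 x 0.02536 = 0.006236 mol.
n(KOH) added = 0.09863 x 0.04106 = 0.004050 mol, converting that many moles of HF to F-.
Remaining n(HF) = 0.002186 mol; n(F-) = 0.004050 mol.
By Henderson-Hasselbalch, pH = pKa + log([A^-]/[HA]) = 3.17 + log(0.004050/0.002186) = 3.17 + (+0.27) = 3.44.

3.44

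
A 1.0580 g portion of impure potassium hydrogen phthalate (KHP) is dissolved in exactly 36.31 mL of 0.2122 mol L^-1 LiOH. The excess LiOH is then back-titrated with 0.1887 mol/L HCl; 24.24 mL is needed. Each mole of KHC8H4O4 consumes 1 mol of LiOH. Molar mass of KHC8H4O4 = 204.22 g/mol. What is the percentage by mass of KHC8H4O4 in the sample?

60.4%

Total n(LiOH) added = 0.2122 x 0.03631 = 0.007705 mol.
n(HCl) used = 0.1887 x 0.02424 = 0.004574 mol, which equals the excess n(LiOH).
So n(LiOH) consumed by the sample = 0.007705 - 0.004574 = 0.003131 mol.
n(KHC8H4O4) = 0.003131 / 1 = 0.003131 mol.
mass KHC8H4O4 = 0.003131 x 204.22 = 0.6394 g, so %KHC8H4O4 = 0.6394/1.0580 x 100 = 60.4%.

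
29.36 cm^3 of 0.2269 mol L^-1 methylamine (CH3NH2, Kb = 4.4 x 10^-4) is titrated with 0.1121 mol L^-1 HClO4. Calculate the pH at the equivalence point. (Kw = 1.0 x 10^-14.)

n(CH3NH2) = 0.2269 x 0.02936 = 0.006662 mol; V(HClO4) at equivalence = 0.006662/0.1121 = 0.05943 L.
At equivalence the base is fully converted to CH3NH3+; total volume = 0.08879 L, so [CH3NH3+] = 0.006662/0.08879 = 0.07503 M.
Ka(CH3NH3+) = Kw/Kb = 1.0e-14 / 4.4 x 10^-4 = 2.27e-11.
[H^+] = sqrt(Ka x [CH3NH3+]) = sqrt(2.27e-11 x 0.07503) = 1.31e-6 M.
pH = -log(1.31e-6) = 5.88.

5.88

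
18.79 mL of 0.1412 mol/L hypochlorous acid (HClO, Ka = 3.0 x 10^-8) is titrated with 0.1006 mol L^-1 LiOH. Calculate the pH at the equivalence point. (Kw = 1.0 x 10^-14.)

n(HClO) = 0.1412 x 0.01879 = 0.002653 mol; V(LiOH) at equivalence = 0.002653/0.1006 = 0.02637 L.
At equivalence all the acid is converted to ClO-; total volume = 0.01879 + 0.02637 = 0.04516 L, so [ClO-] = 0.002653/0.04516 = 0.05875 M.
Kb = Kw/Ka = 1.0e-14 / 3.0 x 10^-8 = 3.33e-7.
[OH^-] = sqrt(Kb x [ClO-]) = sqrt(3.33e-7 x 0.05875) = 0.000140 M.
pOH = 3.85, so pH = 14.00 - 3.85 = 10.15.

10.15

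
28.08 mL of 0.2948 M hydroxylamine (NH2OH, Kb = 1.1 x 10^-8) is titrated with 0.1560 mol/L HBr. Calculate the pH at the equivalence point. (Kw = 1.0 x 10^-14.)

n(NH2OH) = 0.2948 x 0.02808 = 0.008278 mol; V(HBr) at equivalence = 0.008278/0.1560 = 0.05306 L.
At equivalence the base is fully converted to NH3OH+; total volume = 0.08114 L, so [NH3OH+] = 0.008278/0.08114 = 0.1020 M.
Ka(NH3OH+) = Kw/Kb = 1.0e-14 / 1.1 x 10^-8 = 9.09e-7.
[H^+] = sqrt(Ka x [NH3OH+]) = sqrt(9.09e-7 x 0.1020) = 0.000305 M.
pH = -log(0.000305) = 3.52.

3.52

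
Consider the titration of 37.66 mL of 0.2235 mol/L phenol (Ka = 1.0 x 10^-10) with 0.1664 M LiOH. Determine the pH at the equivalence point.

11.49

n(C6H5OH) = 0.2235 x 0.03766 = 0.008417 mol; V(LiOH) at equivalence = 0.008417/0.1664 = 0.05058 L.
At equivalence all the acid is converted to C6H5O-; total volume = 0.03766 + 0.05058 = 0.08824 L, so [C6H5O-] = 0.008417/0.08824 = 0.09538 M.
Kb = Kw/Ka = 1.0e-14 / 1.0 x 10^-10 = 0.000100.
[OH^-] = sqrt(Kb x [C6H5O-]) = sqrt(0.000100 x 0.09538) = 0.00309 M.
pOH = 2.51, so pH = 14.00 - 2.51 = 11.49.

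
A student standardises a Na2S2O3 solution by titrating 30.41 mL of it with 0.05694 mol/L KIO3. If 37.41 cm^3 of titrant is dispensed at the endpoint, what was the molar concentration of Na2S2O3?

0.420 M

n(KIO3) = 0.05694 x 0.03741 = 0.002130 mol.
From the balanced equation, 1 mol KIO3 reacts with 6 mol Na2S2O3, so n(Na2S2O3) = 0.002130 x 6/1 = 0.01278 mol.
[Na2S2O3] = 0.01278 / 0.03041 L = 0.420 M.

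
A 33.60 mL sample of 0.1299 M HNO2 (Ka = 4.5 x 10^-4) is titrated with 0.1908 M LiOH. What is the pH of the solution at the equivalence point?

n(HNO2) = 0.1299 x 0.03360 = 0.004365 mol; V(LiOH) at equivalence = 0.004365/0.1908 = 0.02288 L.
At equivalence all the acid is converted to NO2-; total volume = 0.03360 + 0.02288 = 0.05648 L, so [NO2-] = 0.004365/0.05648 = 0.07728 M.
Kb = Kw/Ka = 1.0e-14 / 4.5 x 10^-4 = 2.22e-11.
[OH^-] = sqrt(Kb x [NO2-]) = sqrt(2.22e-11 x 0.07728) = 1.31e-6 M.
pOH = 5.88, so pH = 14.00 - 5.88 = 8.12.

8.12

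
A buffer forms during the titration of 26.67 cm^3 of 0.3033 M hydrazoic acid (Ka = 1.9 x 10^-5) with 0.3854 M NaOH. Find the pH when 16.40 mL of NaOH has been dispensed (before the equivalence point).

5.27

Initial n(HN3) = 0.3033 x 0.02667 = 0.008089 mol.
n(NaOH) added = 0.3854 x 0.01640 = 0.006321 mol, converting that many moles of HN3 to N3-.
Remaining n(HN3) = 0.001768 mol; n(N3-) = 0.006321 mol.
By Henderson-Hasselbalch, pH = pKa + log([A^-]/[HA]) = 4.72 + log(0.006321/0.001768) = 4.72 + (+0.55) = 5.27.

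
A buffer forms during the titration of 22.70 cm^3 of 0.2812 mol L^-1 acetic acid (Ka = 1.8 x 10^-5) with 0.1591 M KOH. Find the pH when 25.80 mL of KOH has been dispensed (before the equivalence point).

Initial n(CH3COOH) = 0.2812 x 0.02270 = 0.006383 mol.
n(KOH) added = 0.1591 x 0.02580 = 0.004105 mol, converting that many moles of CH3COOH to CH3COO-.
Remaining n(CH3COOH) = 0.002278 mol; n(CH3COO-) = 0.004105 mol.
By Henderson-Hasselbalch, pH = pKa + log([A^-]/[HA]) = 4.74 + log(0.004105/0.002278) = 4.74 + (+0.26) = 5.00.

5.00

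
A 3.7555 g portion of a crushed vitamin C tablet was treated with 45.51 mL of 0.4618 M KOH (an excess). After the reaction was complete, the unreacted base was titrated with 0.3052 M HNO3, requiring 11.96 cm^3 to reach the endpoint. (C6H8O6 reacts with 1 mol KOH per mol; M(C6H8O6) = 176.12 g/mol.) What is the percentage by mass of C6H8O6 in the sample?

Total n(KOH) added = 0.4618 x 0.04551 = 0.02102 mol.
n(HNO3) used = 0.3052 x 0.01196 = 0.003650 mol, which equals the excess n(KOH).
So n(KOH) consumed by the sample = 0.02102 - 0.003650 = 0.01737 mol.
n(C6H8O6) = 0.01737 / 1 = 0.01737 mol.
mass C6H8O6 = 0.01737 x 176.12 = 3.059 g, so %C6H8O6 = 3.059/3.7555 x 100 = 81.4%.

81.4%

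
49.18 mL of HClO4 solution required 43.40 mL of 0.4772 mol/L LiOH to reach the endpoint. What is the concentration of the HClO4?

n(LiOH) delivered = 0.4772 x 0.04340 = 0.02071 mol.
For a 1:1 reaction, n(HClO4) = 0.02071 mol.
[HClO4] = 0.02071 mol / 0.04918 L = 0.421 M.

0.421 M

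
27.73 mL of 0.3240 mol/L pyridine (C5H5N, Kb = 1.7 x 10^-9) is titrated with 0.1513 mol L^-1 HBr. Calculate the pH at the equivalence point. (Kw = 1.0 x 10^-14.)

n(C5H5N) = 0.3240 x 0.02773 = 0.008985 mol; V(HBr) at equivalence = 0.008985/0.1513 = 0.05938 L.
At equivalence the base is fully converted to C5H5NH+; total volume = 0.08711 L, so [C5H5NH+] = 0.008985/0.08711 = 0.1031 M.
Ka(C5H5NH+) = Kw/Kb = 1.0e-14 / 1.7 x 10^-9 = 5.88e-6.
[H^+] = sqrt(Ka x [C5H5NH+]) = sqrt(5.88e-6 x 0.1031) = 0.000779 M.
pH = -log(0.000779) = 3.11.

3.11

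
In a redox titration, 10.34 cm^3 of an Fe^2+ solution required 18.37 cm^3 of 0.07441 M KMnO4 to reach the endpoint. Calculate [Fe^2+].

n(KMnO4) = 0.07441 x 0.01837 = 0.001367 mol.
From the balanced equation, 1 mol KMnO4 reacts with 5 mol Fe^2+, so n(Fe^2+) = 0.001367 x 5/1 = 0.006835 mol.
[Fe^2+] = 0.006835 / 0.01034 L = 0.661 M.

0.661 M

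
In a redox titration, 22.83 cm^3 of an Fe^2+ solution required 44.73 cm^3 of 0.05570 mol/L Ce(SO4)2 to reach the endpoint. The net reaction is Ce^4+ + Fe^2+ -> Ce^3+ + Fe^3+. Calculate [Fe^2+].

0.109 M

n(Ce(SO4)2) = 0.05570 x 0.04473 = 0.002491 mol.
From the balanced equation, 1 mol Ce(SO4)2 reacts with 1 mol Fe^2+, so n(Fe^2+) = 0.002491 x 1/1 = 0.002491 mol.
[Fe^2+] = 0.002491 / 0.02283 L = 0.109 M.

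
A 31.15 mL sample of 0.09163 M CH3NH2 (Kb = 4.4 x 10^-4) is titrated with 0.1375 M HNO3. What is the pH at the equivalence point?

n(CH3NH2) = 0.09163 x 0.03115 = 0.002854 mol; V(HNO3) at equivalence = 0.002854/0.1375 = 0.02076 L.
At equivalence the base is fully converted to CH3NH3+; total volume = 0.05191 L, so [CH3NH3+] = 0.002854/0.05191 = 0.05499 M.
Ka(CH3NH3+) = Kw/Kb = 1.0e-14 / 4.4 x 10^-4 = 2.27e-11.
[H^+] = sqrt(Ka x [CH3NH3+]) = sqrt(2.27e-11 x 0.05499) = 1.12e-6 M.
pH = -log(1.12e-6) = 5.95.

5.95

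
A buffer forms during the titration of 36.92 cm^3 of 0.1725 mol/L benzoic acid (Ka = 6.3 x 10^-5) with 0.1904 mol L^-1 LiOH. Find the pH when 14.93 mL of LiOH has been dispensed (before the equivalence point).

Initial n(C6H5COOH) = 0.1725 x 0.03692 = 0.006369 mol.
n(LiOH) added = 0.1904 x 0.01493 = 0.002843 mol, converting that many moles of C6H5COOH to C6H5COO-.
Remaining n(C6H5COOH) = 0.003526 mol; n(C6H5COO-) = 0.002843 mol.
By Henderson-Hasselbalch, pH = pKa + log([A^-]/[HA]) = 4.20 + log(0.002843/0.003526) = 4.20 + (-0.09) = 4.11.

4.11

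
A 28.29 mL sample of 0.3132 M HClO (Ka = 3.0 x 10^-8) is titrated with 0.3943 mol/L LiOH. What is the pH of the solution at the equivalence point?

10.38

n(HClO) = 0.3132 x 0.02829 = 0.008860 mol; V(LiOH) at equivalence = 0.008860/0.3943 = 0.02247 L.
At equivalence all the acid is converted to ClO-; total volume = 0.02829 + 0.02247 = 0.05076 L, so [ClO-] = 0.008860/0.05076 = 0.1746 M.
Kb = Kw/Ka = 1.0e-14 / 3.0 x 10^-8 = 3.33e-7.
[OH^-] = sqrt(Kb x [ClO-]) = sqrt(3.33e-7 x 0.1746) = 0.000241 M.
pOH = 3.62, so pH = 14.00 - 3.62 = 10.38.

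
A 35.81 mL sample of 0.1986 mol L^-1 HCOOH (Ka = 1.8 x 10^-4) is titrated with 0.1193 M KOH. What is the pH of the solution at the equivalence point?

8.31

n(HCOOH) = 0.1986 x 0.03581 = 0.007112 mol; V(KOH) at equivalence = 0.007112/0.1193 = 0.05961 L.
At equivalence all the acid is converted to HCOO-; total volume = 0.03581 + 0.05961 = 0.09542 L, so [HCOO-] = 0.007112/0.09542 = 0.07453 M.
Kb = Kw/Ka = 1.0e-14 / 1.8 x 10^-4 = 5.56e-11.
[OH^-] = sqrt(Kb x [HCOO-]) = sqrt(5.56e-11 x 0.07453) = 2.03e-6 M.
pOH = 5.69, so pH = 14.00 - 5.69 = 8.31.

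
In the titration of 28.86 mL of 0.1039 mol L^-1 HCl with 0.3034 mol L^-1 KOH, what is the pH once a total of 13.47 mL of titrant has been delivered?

n(acid) = 0.1039 x 0.02886 = 0.002999 mol; n(KOH) added = 0.3034 x 0.01347 = 0.004087 mol.
Base is in excess by 0.004087 - 0.002999 = 0.001088 mol in a total volume of 0.04233 L.
[OH^-] = 0.001088/0.04233 = 0.02571 M, so pOH = 1.59 and pH = 14.00 - 1.59 = 12.41.

12.41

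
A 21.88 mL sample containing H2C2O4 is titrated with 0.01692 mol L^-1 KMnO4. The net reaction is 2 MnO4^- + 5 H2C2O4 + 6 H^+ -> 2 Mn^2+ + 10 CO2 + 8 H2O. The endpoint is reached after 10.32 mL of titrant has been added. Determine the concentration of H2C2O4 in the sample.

n(KMnO4) = 0.01692 x 0.01032 = 0.0001746 mol.
From the balanced equation, 2 mol KMnO4 reacts with 5 mol H2C2O4, so n(H2C2O4) = 0.0001746 x 5/2 = 0.0004365 mol.
[H2C2O4] = 0.0004365 / 0.02188 L = 0.0200 M.

0.0200 M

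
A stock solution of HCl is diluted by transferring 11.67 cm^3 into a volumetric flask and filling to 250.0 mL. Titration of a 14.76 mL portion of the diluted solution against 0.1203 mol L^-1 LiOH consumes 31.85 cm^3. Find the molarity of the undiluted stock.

n(LiOH) = 0.1203 x 0.03185 = 0.003832 mol.
n(HCl) in the aliquot = 0.003832 mol.
[diluted HCl] = 0.003832 / 0.01476 = 0.2596 M.
Dilution factor = 250.0/11.67 = 21.42, so [stock] = 0.2596 x 21.42 = 5.56 M.

5.56 M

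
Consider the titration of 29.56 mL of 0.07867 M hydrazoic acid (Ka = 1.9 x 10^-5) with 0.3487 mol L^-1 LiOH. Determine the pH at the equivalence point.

8.76

n(HN3) = 0.07867 x 0.02956 = 0.002325 mol; V(LiOH) at equivalence = 0.002325/0.3487 = 0.006669 L.
At equivalence all the acid is converted to N3-; total volume = 0.02956 + 0.006669 = 0.03623 L, so [N3-] = 0.002325/0.03623 = 0.06419 M.
Kb = Kw/Ka = 1.0e-14 / 1.9 x 10^-5 = 5.26e-10.
[OH^-] = sqrt(Kb x [N3-]) = sqrt(5.26e-10 x 0.06419) = 5.81e-6 M.
pOH = 5.24, so pH = 14.00 - 5.24 = 8.76.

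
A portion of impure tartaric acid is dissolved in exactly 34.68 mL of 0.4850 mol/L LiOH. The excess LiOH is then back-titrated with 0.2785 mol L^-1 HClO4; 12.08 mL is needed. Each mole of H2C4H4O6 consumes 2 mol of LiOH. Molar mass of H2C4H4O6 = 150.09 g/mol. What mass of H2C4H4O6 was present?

1.01 g

Total n(LiOH) added = 0.4850 x 0.03468 = 0.01682 mol.
n(HClO4) used = 0.2785 x 0.01208 = 0.003364 mol, which equals the excess n(LiOH).
So n(LiOH) consumed by the sample = 0.01682 - 0.003364 = 0.01346 mol.
n(H2C4H4O6) = 0.01346 / 2 = 0.006728 mol.
mass = 0.006728 mol x 150.09 g/mol = 1.01 g.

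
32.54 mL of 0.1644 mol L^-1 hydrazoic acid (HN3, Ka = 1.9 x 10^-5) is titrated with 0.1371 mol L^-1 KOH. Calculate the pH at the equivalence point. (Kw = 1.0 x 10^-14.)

8.80

n(HN3) = 0.1644 x 0.03254 = 0.005350 mol; V(KOH) at equivalence = 0.005350/0.1371 = 0.03902 L.
At equivalence all the acid is converted to N3-; total volume = 0.03254 + 0.03902 = 0.07156 L, so [N3-] = 0.005350/0.07156 = 0.07476 M.
Kb = Kw/Ka = 1.0e-14 / 1.9 x 10^-5 = 5.26e-10.
[OH^-] = sqrt(Kb x [N3-]) = sqrt(5.26e-10 x 0.07476) = 6.27e-6 M.
pOH = 5.20, so pH = 14.00 - 5.20 = 8.80.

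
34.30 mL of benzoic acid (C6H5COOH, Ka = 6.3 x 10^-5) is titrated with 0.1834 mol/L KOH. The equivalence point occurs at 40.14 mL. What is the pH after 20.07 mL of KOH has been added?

4.20

20.07 mL is exactly half the equivalence volume (40.14/2), i.e. the half-equivalence point.
There, n(HA) = n(A^-), so pH = pKa = -log(6.3 x 10^-5) = 4.20.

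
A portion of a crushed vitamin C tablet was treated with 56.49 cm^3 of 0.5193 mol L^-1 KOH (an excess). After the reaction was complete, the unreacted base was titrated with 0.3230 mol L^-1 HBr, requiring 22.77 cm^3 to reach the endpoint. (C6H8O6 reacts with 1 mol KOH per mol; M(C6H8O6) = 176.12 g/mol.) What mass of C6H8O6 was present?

Total n(KOH) added = 0.5193 x 0.05649 = 0.02934 mol.
n(HBr) used = 0.3230 x 0.02277 = 0.007355 mol, which equals the excess n(KOH).
So n(KOH) consumed by the sample = 0.02934 - 0.007355 = 0.02198 mol.
n(C6H8O6) = 0.02198 / 1 = 0.02198 mol.
mass = 0.02198 mol x 176.12 g/mol = 3.87 g.

3.87 g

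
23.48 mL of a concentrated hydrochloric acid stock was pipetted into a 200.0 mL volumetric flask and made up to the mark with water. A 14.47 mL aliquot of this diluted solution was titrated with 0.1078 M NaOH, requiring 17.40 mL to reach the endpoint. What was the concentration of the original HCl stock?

1.10 M

n(NaOH) = 0.1078 x 0.01740 = 0.001876 mol.
n(HCl) in the aliquot = 0.001876 mol.
[diluted HCl] = 0.001876 / 0.01447 = 0.1296 M.
Dilution factor = 200.0/23.48 = 8.518, so [stock] = 0.1296 x 8.518 = 1.10 M.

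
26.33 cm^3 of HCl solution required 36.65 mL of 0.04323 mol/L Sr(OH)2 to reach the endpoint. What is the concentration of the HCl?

0.120 M

n(Sr(OH)2) delivered = 0.04323 x 0.03665 = 0.001584 mol.
The reaction is 2 HCl + 1 Sr(OH)2, so n(HCl) = 0.001584 x 2/1 = 0.003169 mol.
[HCl] = 0.003169 mol / 0.02633 L = 0.120 M.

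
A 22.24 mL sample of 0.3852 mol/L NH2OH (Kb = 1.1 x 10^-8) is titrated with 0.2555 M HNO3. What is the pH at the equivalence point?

3.43

n(NH2OH) = 0.3852 x 0.02224 = 0.008567 mol; V(HNO3) at equivalence = 0.008567/0.2555 = 0.03353 L.
At equivalence the base is fully converted to NH3OH+; total volume = 0.05577 L, so [NH3OH+] = 0.008567/0.05577 = 0.1536 M.
Ka(NH3OH+) = Kw/Kb = 1.0e-14 / 1.1 x 10^-8 = 9.09e-7.
[H^+] = sqrt(Ka x [NH3OH+]) = sqrt(9.09e-7 x 0.1536) = 0.000374 M.
pH = -log(0.000374) = 3.43.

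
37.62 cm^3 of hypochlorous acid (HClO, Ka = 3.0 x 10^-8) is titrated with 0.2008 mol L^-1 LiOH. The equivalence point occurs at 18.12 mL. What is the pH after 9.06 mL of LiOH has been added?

7.52

9.06 mL is exactly half the equivalence volume (18.12/2), i.e. the half-equivalence point.
There, n(HA) = n(A^-), so pH = pKa = -log(3.0 x 10^-8) = 7.52.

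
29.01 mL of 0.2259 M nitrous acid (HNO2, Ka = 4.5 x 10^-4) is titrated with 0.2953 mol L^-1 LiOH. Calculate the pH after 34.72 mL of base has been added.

n(acid) = 0.2259 x 0.02901 = 0.006553 mol; n(LiOH) added = 0.2953 x 0.03472 = 0.01025 mol.
Base is in excess by 0.01025 - 0.006553 = 0.003699 mol in a total volume of 0.06373 L.
[OH^-] = 0.003699/0.06373 = 0.05805 M, so pOH = 1.24 and pH = 14.00 - 1.24 = 12.76.

12.76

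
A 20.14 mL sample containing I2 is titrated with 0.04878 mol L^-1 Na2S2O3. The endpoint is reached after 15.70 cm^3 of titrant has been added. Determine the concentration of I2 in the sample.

0.0190 M

n(Na2S2O3) = 0.04878 x 0.01570 = 0.0007658 mol.
From the balanced equation, 2 mol Na2S2O3 reacts with 1 mol I2, so n(I2) = 0.0007658 x 1/2 = 0.0003829 mol.
[I2] = 0.0003829 / 0.02014 L = 0.0190 M.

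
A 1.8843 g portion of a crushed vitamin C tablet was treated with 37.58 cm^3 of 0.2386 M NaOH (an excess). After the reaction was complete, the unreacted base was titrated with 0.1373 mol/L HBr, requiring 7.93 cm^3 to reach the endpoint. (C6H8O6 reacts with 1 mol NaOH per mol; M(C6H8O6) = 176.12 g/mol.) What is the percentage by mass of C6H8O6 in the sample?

73.6%

Total n(NaOH) added = 0.2386 x 0.03758 = 0.008967 mol.
n(HBr) used = 0.1373 x 0.007930 = 0.001089 mol, which equals the excess n(NaOH).
So n(NaOH) consumed by the sample = 0.008967 - 0.001089 = 0.007878 mol.
n(C6H8O6) = 0.007878 / 1 = 0.007878 mol.
mass C6H8O6 = 0.007878 x 176.12 = 1.387 g, so %C6H8O6 = 1.387/1.8843 x 100 = 73.6%.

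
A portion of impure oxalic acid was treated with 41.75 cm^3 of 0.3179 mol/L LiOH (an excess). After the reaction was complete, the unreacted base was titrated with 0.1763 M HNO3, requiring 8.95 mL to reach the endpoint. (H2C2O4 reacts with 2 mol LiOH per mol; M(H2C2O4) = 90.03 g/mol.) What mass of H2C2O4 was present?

0.526 g

Total n(LiOH) added = 0.3179 x 0.04175 = 0.01327 mol.
n(HNO3) used = 0.1763 x 0.008950 = 0.001578 mol, which equals the excess n(LiOH).
So n(LiOH) consumed by the sample = 0.01327 - 0.001578 = 0.01169 mol.
n(H2C2O4) = 0.01169 / 2 = 0.005847 mol.
mass = 0.005847 mol x 90.03 g/mol = 0.526 g.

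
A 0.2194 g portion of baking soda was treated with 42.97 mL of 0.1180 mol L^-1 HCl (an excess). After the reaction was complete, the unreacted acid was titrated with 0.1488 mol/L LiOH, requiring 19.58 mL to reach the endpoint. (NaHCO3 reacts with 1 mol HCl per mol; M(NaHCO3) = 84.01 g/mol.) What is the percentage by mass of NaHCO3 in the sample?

82.6%

Total n(HCl) added = 0.1180 x 0.04297 = 0.005070 mol.
n(LiOH) used = 0.1488 x 0.01958 = 0.002914 mol, which equals the excess n(HCl).
So n(HCl) consumed by the sample = 0.005070 - 0.002914 = 0.002157 mol.
n(NaHCO3) = 0.002157 / 1 = 0.002157 mol.
mass NaHCO3 = 0.002157 x 84.01 = 0.1812 g, so %NaHCO3 = 0.1812/0.2194 x 100 = 82.6%.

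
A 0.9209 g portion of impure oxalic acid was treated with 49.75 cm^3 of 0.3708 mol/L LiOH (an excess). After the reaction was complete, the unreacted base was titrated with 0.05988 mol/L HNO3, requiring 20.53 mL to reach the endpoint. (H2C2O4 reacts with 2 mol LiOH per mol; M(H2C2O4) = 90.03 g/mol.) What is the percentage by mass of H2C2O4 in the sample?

Total n(LiOH) added = 0.3708 x 0.04975 = 0.01845 mol.
n(HNO3) used = 0.05988 x 0.02053 = 0.001229 mol, which equals the excess n(LiOH).
So n(LiOH) consumed by the sample = 0.01845 - 0.001229 = 0.01722 mol.
n(H2C2O4) = 0.01722 / 2 = 0.008609 mol.
mass H2C2O4 = 0.008609 x 90.03 = 0.7751 g, so %H2C2O4 = 0.7751/0.9209 x 100 = 84.2%.

84.2%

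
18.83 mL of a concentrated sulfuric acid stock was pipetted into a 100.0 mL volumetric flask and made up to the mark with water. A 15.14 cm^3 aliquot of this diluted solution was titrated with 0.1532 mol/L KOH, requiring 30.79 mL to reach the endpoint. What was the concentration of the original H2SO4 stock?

0.827 M

n(KOH) = 0.1532 x 0.03079 = 0.004717 mol.
n(H2SO4) in the aliquot = 0.004717 x 1/2 = 0.002359 mol.
[diluted H2SO4] = 0.002359 / 0.01514 = 0.1558 M.
Dilution factor = 100.0/18.83 = 5.311, so [stock] = 0.1558 x 5.311 = 0.827 M.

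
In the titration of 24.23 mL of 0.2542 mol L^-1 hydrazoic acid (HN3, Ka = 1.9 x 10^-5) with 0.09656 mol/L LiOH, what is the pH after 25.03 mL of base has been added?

Initial n(HN3) = 0.2542 x 0.02423 = 0.006159 mol.
n(LiOH) added = 0.09656 x 0.02503 = 0.002417 mol, converting that many moles of HN3 to N3-.
Remaining n(HN3) = 0.003742 mol; n(N3-) = 0.002417 mol.
By Henderson-Hasselbalch, pH = pKa + log([A^-]/[HA]) = 4.72 + log(0.002417/0.003742) = 4.72 + (-0.19) = 4.53.

4.53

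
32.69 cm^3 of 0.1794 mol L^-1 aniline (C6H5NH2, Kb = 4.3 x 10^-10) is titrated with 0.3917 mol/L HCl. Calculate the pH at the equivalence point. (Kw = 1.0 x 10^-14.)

2.77

n(C6H5NH2) = 0.1794 x 0.03269 = 0.005865 mol; V(HCl) at equivalence = 0.005865/0.3917 = 0.01497 L.
At equivalence the base is fully converted to C6H5NH3+; total volume = 0.04766 L, so [C6H5NH3+] = 0.005865/0.04766 = 0.1230 M.
Ka(C6H5NH3+) = Kw/Kb = 1.0e-14 / 4.3 x 10^-10 = 2.33e-5.
[H^+] = sqrt(Ka x [C6H5NH3+]) = sqrt(2.33e-5 x 0.1230) = 0.00169 M.
pH = -log(0.00169) = 2.77.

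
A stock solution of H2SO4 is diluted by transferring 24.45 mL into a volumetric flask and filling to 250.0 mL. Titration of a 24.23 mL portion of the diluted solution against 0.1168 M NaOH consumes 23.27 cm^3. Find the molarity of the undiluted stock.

n(NaOH) = 0.1168 x 0.02327 = 0.002718 mol.
n(H2SO4) in the aliquot = 0.002718 x 1/2 = 0.001359 mol.
[diluted H2SO4] = 0.001359 / 0.02423 = 0.05609 M.
Dilution factor = 250.0/24.45 = 10.22, so [stock] = 0.05609 x 10.22 = 0.573 M.

0.573 M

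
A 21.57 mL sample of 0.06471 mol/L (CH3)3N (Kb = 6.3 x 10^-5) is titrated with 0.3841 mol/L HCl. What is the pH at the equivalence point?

5.53

n((CH3)3N) = 0.06471 x 0.02157 = 0.001396 mol; V(HCl) at equivalence = 0.001396/0.3841 = 0.003634 L.
At equivalence the base is fully converted to (CH3)3NH+; total volume = 0.02520 L, so [(CH3)3NH+] = 0.001396/0.02520 = 0.05538 M.
Ka((CH3)3NH+) = Kw/Kb = 1.0e-14 / 6.3 x 10^-5 = 1.59e-10.
[H^+] = sqrt(Ka x [(CH3)3NH+]) = sqrt(1.59e-10 x 0.05538) = 2.96e-6 M.
pH = -log(2.96e-6) = 5.53.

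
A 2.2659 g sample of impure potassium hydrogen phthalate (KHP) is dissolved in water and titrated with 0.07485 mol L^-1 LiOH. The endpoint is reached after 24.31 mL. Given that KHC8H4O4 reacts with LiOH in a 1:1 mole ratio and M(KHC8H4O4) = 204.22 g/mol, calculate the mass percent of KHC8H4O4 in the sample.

n(LiOH) = 0.07485 x 0.02431 = 0.001820 mol.
n(KHC8H4O4) = 0.001820 / 1 = 0.001820 mol.
mass of KHC8H4O4 = 0.001820 x 204.22 = 0.3716 g.
% purity = 0.3716 / 2.2659 x 100 = 16.4%.

16.4%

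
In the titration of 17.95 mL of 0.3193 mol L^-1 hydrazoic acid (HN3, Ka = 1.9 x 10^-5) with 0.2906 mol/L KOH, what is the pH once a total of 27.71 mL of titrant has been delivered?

n(acid) = 0.3193 x 0.01795 = 0.005731 mol; n(KOH) added = 0.2906 x 0.02771 = 0.008053 mol.
Base is in excess by 0.008053 - 0.005731 = 0.002321 mol in a total volume of 0.04566 L.
[OH^-] = 0.002321/0.04566 = 0.05083 M, so pOH = 1.29 and pH = 14.00 - 1.29 = 12.71.

12.71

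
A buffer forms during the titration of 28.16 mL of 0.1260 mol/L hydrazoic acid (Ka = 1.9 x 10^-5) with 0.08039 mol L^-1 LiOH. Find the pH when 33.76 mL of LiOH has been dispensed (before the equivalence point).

Initial n(HN3) = 0.1260 x 0.02816 = 0.003548 mol.
n(LiOH) added = 0.08039 x 0.03376 = 0.002714 mol, converting that many moles of HN3 to N3-.
Remaining n(HN3) = 0.0008342 mol; n(N3-) = 0.002714 mol.
By Henderson-Hasselbalch, pH = pKa + log([A^-]/[HA]) = 4.72 + log(0.002714/0.0008342) = 4.72 + (+0.51) = 5.23.

5.23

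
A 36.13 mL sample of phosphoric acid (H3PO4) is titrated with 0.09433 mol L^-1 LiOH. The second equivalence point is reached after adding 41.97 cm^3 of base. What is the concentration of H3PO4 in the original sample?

n(LiOH) = 0.09433 x 0.04197 = 0.003959 mol.
At the second equivalence point, 2 mol OH^- react per mol H3PO4, so n(H3PO4) = 0.003959 / 2 = 0.001980 mol.
[H3PO4] = 0.001980 / 0.03613 L = 0.0548 M.

0.0548 M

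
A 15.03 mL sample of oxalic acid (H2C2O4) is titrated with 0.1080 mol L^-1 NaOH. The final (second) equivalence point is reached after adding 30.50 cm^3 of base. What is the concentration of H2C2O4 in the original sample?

n(NaOH) = 0.1080 x 0.03050 = 0.003294 mol.
At the final (second) equivalence point, 2 mol OH^- react per mol H2C2O4, so n(H2C2O4) = 0.003294 / 2 = 0.001647 mol.
[H2C2O4] = 0.001647 / 0.01503 L = 0.110 M.

0.110 M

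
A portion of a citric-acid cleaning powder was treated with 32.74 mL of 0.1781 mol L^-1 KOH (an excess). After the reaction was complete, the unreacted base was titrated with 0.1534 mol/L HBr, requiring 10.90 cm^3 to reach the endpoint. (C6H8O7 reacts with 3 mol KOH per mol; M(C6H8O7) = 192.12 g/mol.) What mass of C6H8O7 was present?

Total n(KOH) added = 0.1781 x 0.03274 = 0.005831 mol.
n(HBr) used = 0.1534 x 0.01090 = 0.001672 mol, which equals the excess n(KOH).
So n(KOH) consumed by the sample = 0.005831 - 0.001672 = 0.004159 mol.
n(C6H8O7) = 0.004159 / 3 = 0.001386 mol.
mass = 0.001386 mol x 192.12 g/mol = 0.266 g.

0.266 g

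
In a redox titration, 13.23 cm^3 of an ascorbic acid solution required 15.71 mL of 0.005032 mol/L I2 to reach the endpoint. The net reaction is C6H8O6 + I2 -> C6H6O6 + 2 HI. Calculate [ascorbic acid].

0.00598 M

n(I2) = 0.005032 x 0.01571 = 7.905e-5 mol.
From the balanced equation, 1 mol I2 reacts with 1 mol ascorbic acid, so n(ascorbic acid) = 7.905e-5 x 1/1 = 7.905e-5 mol.
[ascorbic acid] = 7.905e-5 / 0.01323 L = 0.00598 M.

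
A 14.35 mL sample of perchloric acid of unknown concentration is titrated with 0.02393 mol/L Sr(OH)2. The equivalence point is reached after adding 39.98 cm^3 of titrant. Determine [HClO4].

n(Sr(OH)2) delivered = 0.02393 x 0.03998 = 0.0009567 mol.
The reaction is 2 HClO4 + 1 Sr(OH)2, so n(HClO4) = 0.0009567 x 2/1 = 0.001913 mol.
[HClO4] = 0.001913 mol / 0.01435 L = 0.133 M.

0.133 M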